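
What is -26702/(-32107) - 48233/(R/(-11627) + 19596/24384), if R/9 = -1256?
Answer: -36586602397649046/1347101166233 ≈ -27160.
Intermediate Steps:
R = -11304 (R = 9*(-1256) = -11304)
-26702/(-32107) - 48233/(R/(-11627) + 19596/24384) = -26702/(-32107) - 48233/(-11304/(-11627) + 19596/24384) = -26702*(-1/32107) - 48233/(-11304*(-1/11627) + 19596*(1/24384)) = 26702/32107 - 48233/(11304/11627 + 1633/2032) = 26702/32107 - 48233/41956619/23626064 = 26702/32107 - 48233*23626064/41956619 = 26702/32107 - 1139555944912/41956619 = -36586602397649046/1347101166233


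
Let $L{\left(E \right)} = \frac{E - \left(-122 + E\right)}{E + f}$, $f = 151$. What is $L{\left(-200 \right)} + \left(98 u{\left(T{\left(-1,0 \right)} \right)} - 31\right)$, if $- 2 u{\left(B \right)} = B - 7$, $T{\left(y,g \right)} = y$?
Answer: $\frac{17567}{49} \approx 358.51$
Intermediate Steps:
$u{\left(B \right)} = \frac{7}{2} - \frac{B}{2}$ ($u{\left(B \right)} = - \frac{B - 7}{2} = - \frac{-7 + B}{2} = \frac{7}{2} - \frac{B}{2}$)
$L{\left(E \right)} = \frac{122}{151 + E}$ ($L{\left(E \right)} = \frac{E - \left(-122 + E\right)}{E + 151} = \frac{122}{151 + E}$)
$L{\left(-200 \right)} + \left(98 u{\left(T{\left(-1,0 \right)} \right)} - 31\right) = \frac{122}{151 - 200} - \left(31 - 98 \left(\frac{7}{2} - - \frac{1}{2}\right)\right) = \frac{122}{-49} - \left(31 - 98 \left(\frac{7}{2} + \frac{1}{2}\right)\right) = 122 \left(- \frac{1}{49}\right) + \left(98 \cdot 4 - 31\right) = - \frac{122}{49} + \left(392 - 31\right) = - \frac{122}{49} + 361 = \frac{17567}{49}$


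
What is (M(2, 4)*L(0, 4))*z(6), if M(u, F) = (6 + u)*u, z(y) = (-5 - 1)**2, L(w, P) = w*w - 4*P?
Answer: -9216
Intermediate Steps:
L(w, P) = w**2 - 4*P
z(y) = 36 (z(y) = (-6)**2 = 36)
M(u, F) = u*(6 + u)
(M(2, 4)*L(0, 4))*z(6) = ((2*(6 + 2))*(0**2 - 4*4))*36 = ((2*8)*(0 - 16))*36 = (16*(-16))*36 = -256*36 = -9216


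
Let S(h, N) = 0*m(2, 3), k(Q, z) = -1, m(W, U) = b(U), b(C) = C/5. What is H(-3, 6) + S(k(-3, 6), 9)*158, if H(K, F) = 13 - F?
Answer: 7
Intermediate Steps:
b(C) = C/5 (b(C) = C*(⅕) = C/5)
m(W, U) = U/5
S(h, N) = 0 (S(h, N) = 0*((⅕)*3) = 0*(⅗) = 0)
H(-3, 6) + S(k(-3, 6), 9)*158 = (13 - 1*6) + 0*158 = (13 - 6) + 0 = 7 + 0 = 7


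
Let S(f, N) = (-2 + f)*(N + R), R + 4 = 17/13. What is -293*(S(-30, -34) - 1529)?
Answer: 1351609/13 ≈ 1.0397e+5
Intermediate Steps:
R = -35/13 (R = -4 + 17/13 = -35/13 ≈ -2.6923)
S(f, N) = (-2 + f)*(-35/13 + N) (S(f, N) = (-2 + f)*(N - 35/13) = (-2 + f)*(-35/13 + N))
-293*(S(-30, -34) - 1529) = -293*((70/13 - 2*(-34) - 35/13*(-30) - 34*(-30)) - 1529) = -293*((70/13 + 68 + 1050/13 + 1020) - 1529) = -293*(15264/13 - 1529) = -293*(-4613/13) = 1351609/13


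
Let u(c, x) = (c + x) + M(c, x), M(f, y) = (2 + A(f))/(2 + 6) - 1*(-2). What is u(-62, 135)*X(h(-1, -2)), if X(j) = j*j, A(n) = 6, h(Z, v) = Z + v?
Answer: 684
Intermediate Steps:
M(f, y) = 3 (M(f, y) = (2 + 6)/(2 + 6) - 1*(-2) = 8/8 + 2 = 8*(⅛) + 2 = 1 + 2 = 3)
u(c, x) = 3 + c + x (u(c, x) = (c + x) + 3 = 3 + c + x)
X(j) = j²
u(-62, 135)*X(h(-1, -2)) = (3 - 62 + 135)*(-1 - 2)² = 76*(-3)² = 76*9 = 684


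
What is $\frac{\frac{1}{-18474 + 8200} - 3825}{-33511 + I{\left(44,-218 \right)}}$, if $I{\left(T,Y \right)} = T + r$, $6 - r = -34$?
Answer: $\frac{39298051}{343428998} \approx 0.11443$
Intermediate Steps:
$r = 40$ ($r = 6 - -34 = 6 + 34 = 40$)
$I{\left(T,Y \right)} = 40 + T$ ($I{\left(T,Y \right)} = T + 40 = 40 + T$)
$\frac{\frac{1}{-18474 + 8200} - 3825}{-33511 + I{\left(44,-218 \right)}} = \frac{\frac{1}{-18474 + 8200} - 3825}{-33511 + \left(40 + 44\right)} = \frac{\frac{1}{-10274} - 3825}{-33511 + 84} = \frac{- \frac{1}{10274} - 3825}{-33427} = \left(- \frac{39298051}{10274}\right) \left(- \frac{1}{33427}\right) = \frac{39298051}{343428998}$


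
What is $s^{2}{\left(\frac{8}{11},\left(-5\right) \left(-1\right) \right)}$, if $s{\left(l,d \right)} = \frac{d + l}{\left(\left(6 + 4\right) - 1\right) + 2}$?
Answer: $\frac{3969}{14641} \approx 0.27109$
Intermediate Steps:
$s{\left(l,d \right)} = \frac{d}{11} + \frac{l}{11}$ ($s{\left(l,d \right)} = \frac{d + l}{\left(10 - 1\right) + 2} = \frac{d + l}{9 + 2} = \frac{d + l}{11} = \left(d + l\right) \frac{1}{11} = \frac{d}{11} + \frac{l}{11}$)
$s^{2}{\left(\frac{8}{11},\left(-5\right) \left(-1\right) \right)} = \left(\frac{\left(-5\right) \left(-1\right)}{11} + \frac{8 \cdot \frac{1}{11}}{11}\right)^{2} = \left(\frac{1}{11} \cdot 5 + \frac{8 \cdot \frac{1}{11}}{11}\right)^{2} = \left(\frac{5}{11} + \frac{1}{11} \cdot \frac{8}{11}\right)^{2} = \left(\frac{5}{11} + \frac{8}{121}\right)^{2} = \left(\frac{63}{121}\right)^{2} = \frac{3969}{14641}$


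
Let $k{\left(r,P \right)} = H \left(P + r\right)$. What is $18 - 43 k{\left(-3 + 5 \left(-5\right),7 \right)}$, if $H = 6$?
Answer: $5436$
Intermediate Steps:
$k{\left(r,P \right)} = 6 P + 6 r$ ($k{\left(r,P \right)} = 6 \left(P + r\right) = 6 P + 6 r$)
$18 - 43 k{\left(-3 + 5 \left(-5\right),7 \right)} = 18 - 43 \left(6 \cdot 7 + 6 \left(-3 + 5 \left(-5\right)\right)\right) = 18 - 43 \left(42 + 6 \left(-3 - 25\right)\right) = 18 - 43 \left(42 + 6 \left(-28\right)\right) = 18 - 43 \left(42 - 168\right) = 18 - -5418 = 18 + 5418 = 5436$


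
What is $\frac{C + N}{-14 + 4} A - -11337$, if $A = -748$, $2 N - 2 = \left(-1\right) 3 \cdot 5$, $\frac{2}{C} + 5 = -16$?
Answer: $\frac{1138586}{105} \approx 10844.0$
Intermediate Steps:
$C = - \frac{2}{21}$ ($C = \frac{2}{-5 - 16} = \frac{2}{-21} = 2 \left(- \frac{1}{21}\right) = - \frac{2}{21} \approx -0.095238$)
$N = - \frac{13}{2}$ ($N = 1 + \frac{\left(-1\right) 3 \cdot 5}{2} = 1 + \frac{\left(-3\right) 5}{2} = 1 + \frac{1}{2} \left(-15\right) = 1 - \frac{15}{2} = - \frac{13}{2} \approx -6.5$)
$\frac{C + N}{-14 + 4} A - -11337 = \frac{- \frac{2}{21} - \frac{13}{2}}{-14 + 4} \left(-748\right) - -11337 = - \frac{277}{42 \left(-10\right)} \left(-748\right) + 11337 = \left(- \frac{277}{42}\right) \left(- \frac{1}{10}\right) \left(-748\right) + 11337 = \frac{277}{420} \left(-748\right) + 11337 = - \frac{51799}{105} + 11337 = \frac{1138586}{105}$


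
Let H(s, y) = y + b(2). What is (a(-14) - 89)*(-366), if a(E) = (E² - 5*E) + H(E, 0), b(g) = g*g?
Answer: -66246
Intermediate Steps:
b(g) = g²
H(s, y) = 4 + y (H(s, y) = y + 2² = y + 4 = 4 + y)
a(E) = 4 + E² - 5*E (a(E) = (E² - 5*E) + (4 + 0) = (E² - 5*E) + 4 = 4 + E² - 5*E)
(a(-14) - 89)*(-366) = ((4 + (-14)² - 5*(-14)) - 89)*(-366) = ((4 + 196 + 70) - 89)*(-366) = (270 - 89)*(-366) = 181*(-366) = -66246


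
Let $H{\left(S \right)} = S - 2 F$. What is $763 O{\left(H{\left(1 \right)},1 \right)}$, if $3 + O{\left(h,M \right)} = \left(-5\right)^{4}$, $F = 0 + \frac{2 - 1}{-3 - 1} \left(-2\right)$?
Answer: $474586$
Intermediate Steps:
$F = \frac{1}{2}$ ($F = 0 + 1 \frac{1}{-4} \left(-2\right) = 0 + 1 \left(- \frac{1}{4}\right) \left(-2\right) = 0 - - \frac{1}{2} = 0 + \frac{1}{2} = \frac{1}{2} \approx 0.5$)
$H{\left(S \right)} = -1 + S$ ($H{\left(S \right)} = S - 1 = -1 + S$)
$O{\left(h,M \right)} = 622$ ($O{\left(h,M \right)} = -3 + \left(-5\right)^{4} = -3 + 625 = 622$)
$763 O{\left(H{\left(1 \right)},1 \right)} = 763 \cdot 622 = 474586$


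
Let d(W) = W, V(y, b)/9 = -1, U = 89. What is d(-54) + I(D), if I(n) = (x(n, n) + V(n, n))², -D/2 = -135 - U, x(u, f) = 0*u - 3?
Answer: 90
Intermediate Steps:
V(y, b) = -9 (V(y, b) = 9*(-1) = -9)
x(u, f) = -3 (x(u, f) = 0 - 3 = -3)
D = 448 (D = -2*(-135 - 1*89) = -2*(-135 - 89) = -2*(-224) = 448)
I(n) = 144 (I(n) = (-3 - 9)² = (-12)² = 144)
d(-54) + I(D) = -54 + 144 = 90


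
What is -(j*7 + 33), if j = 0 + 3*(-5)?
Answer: 72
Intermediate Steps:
j = -15 (j = 0 - 15 = -15)
-(j*7 + 33) = -(-15*7 + 33) = -(-105 + 33) = -1*(-72) = 72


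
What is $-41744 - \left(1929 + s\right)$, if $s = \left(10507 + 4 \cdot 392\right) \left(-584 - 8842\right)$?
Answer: $113775277$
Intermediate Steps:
$s = -113818950$ ($s = \left(10507 + 1568\right) \left(-9426\right) = 12075 \left(-9426\right) = -113818950$)
$-41744 - \left(1929 + s\right) = -41744 - -113817021 = -41744 + \left(-1929 + 113818950\right) = -41744 + 113817021 = 113775277$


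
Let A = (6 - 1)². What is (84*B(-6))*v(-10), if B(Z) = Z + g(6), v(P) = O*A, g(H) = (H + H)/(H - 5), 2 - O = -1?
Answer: 37800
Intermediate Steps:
A = 25 (A = 5² = 25)
O = 3 (O = 2 - 1*(-1) = 2 + 1 = 3)
g(H) = 2*H/(-5 + H) (g(H) = (2*H)/(-5 + H) = 2*H/(-5 + H))
v(P) = 75 (v(P) = 3*25 = 75)
B(Z) = 12 + Z (B(Z) = Z + 2*6/(-5 + 6) = Z + 2*6/1 = Z + 2*6*1 = Z + 12 = 12 + Z)
(84*B(-6))*v(-10) = (84*(12 - 6))*75 = (84*6)*75 = 504*75 = 37800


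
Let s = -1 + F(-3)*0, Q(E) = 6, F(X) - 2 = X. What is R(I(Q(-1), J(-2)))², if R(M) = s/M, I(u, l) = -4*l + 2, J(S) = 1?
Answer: ¼ ≈ 0.25000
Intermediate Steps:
F(X) = 2 + X
s = -1 (s = -1 + (2 - 3)*0 = -1 - 1*0 = -1 + 0 = -1)
I(u, l) = 2 - 4*l
R(M) = -1/M
R(I(Q(-1), J(-2)))² = (-1/(2 - 4*1))² = (-1/(2 - 4))² = (-1/(-2))² = (-1*(-½))² = (½)² = ¼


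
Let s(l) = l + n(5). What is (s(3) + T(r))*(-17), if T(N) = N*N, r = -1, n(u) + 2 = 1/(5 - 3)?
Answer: -85/2 ≈ -42.500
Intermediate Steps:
n(u) = -3/2 (n(u) = -2 + 1/(5 - 3) = -2 + 1/2 = -2 + ½ = -3/2)
T(N) = N²
s(l) = -3/2 + l (s(l) = l - 3/2 = -3/2 + l)
(s(3) + T(r))*(-17) = ((-3/2 + 3) + (-1)²)*(-17) = (3/2 + 1)*(-17) = (5/2)*(-17) = -85/2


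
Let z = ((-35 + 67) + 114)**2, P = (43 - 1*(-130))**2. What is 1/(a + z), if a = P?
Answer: 1/51245 ≈ 1.9514e-5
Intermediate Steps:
P = 29929 (P = (43 + 130)**2 = 173**2 = 29929)
z = 21316 (z = (32 + 114)**2 = 146**2 = 21316)
a = 29929
1/(a + z) = 1/(29929 + 21316) = 1/51245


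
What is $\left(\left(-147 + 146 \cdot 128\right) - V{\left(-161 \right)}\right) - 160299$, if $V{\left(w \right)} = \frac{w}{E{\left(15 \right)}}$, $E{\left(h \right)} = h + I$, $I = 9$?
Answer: $- \frac{3402031}{24} \approx -1.4175 \cdot 10^{5}$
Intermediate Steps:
$E{\left(h \right)} = 9 + h$ ($E{\left(h \right)} = h + 9 = 9 + h$)
$V{\left(w \right)} = \frac{w}{24}$ ($V{\left(w \right)} = \frac{w}{9 + 15} = \frac{w}{24}$)
$\left(\left(-147 + 146 \cdot 128\right) - V{\left(-161 \right)}\right) - 160299 = \left(\left(-147 + 146 \cdot 128\right) - \frac{1}{24} \left(-161\right)\right) - 160299 = \left(\left(-147 + 18688\right) - - \frac{161}{24}\right) - 160299 = \left(18541 + \frac{161}{24}\right) - 160299 = \frac{445145}{24} - 160299 = - \frac{3402031}{24}$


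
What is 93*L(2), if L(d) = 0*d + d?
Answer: 186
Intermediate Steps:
L(d) = d (L(d) = 0 + d = d)
93*L(2) = 93*2 = 186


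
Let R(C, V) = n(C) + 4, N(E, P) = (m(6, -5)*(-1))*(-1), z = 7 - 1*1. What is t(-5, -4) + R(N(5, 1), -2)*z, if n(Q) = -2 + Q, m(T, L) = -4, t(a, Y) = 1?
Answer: -11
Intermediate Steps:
z = 6 (z = 7 - 1 = 6)
N(E, P) = -4 (N(E, P) = -4*(-1)*(-1) = 4*(-1) = -4)
R(C, V) = 2 + C (R(C, V) = (-2 + C) + 4 = 2 + C)
t(-5, -4) + R(N(5, 1), -2)*z = 1 + (2 - 4)*6 = 1 - 2*6 = 1 - 12 = -11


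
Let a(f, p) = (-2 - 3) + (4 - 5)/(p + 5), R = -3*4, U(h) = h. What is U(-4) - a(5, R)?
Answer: 6/7 ≈ 0.85714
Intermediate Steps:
R = -12
a(f, p) = -5 - 1/(5 + p)
U(-4) - a(5, R) = -4 - (-26 - 5*(-12))/(5 - 12) = -4 - (-26 + 60)/(-7) = -4 - (-1)*34/7 = -4 - 1*(-34/7) = -4 + 34/7 = 6/7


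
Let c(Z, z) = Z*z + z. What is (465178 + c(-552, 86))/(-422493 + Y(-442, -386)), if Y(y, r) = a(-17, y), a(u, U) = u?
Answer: -208896/211255 ≈ -0.98883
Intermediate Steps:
Y(y, r) = -17
c(Z, z) = z + Z*z
(465178 + c(-552, 86))/(-422493 + Y(-442, -386)) = (465178 + 86*(1 - 552))/(-422493 - 17) = (465178 + 86*(-551))/(-422510) = (465178 - 47386)*(-1/422510) = 417792*(-1/422510) = -208896/211255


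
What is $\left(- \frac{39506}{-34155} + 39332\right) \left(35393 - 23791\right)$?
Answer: $\frac{15586404853532}{34155} \approx 4.5634 \cdot 10^{8}$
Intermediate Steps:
$\left(- \frac{39506}{-34155} + 39332\right) \left(35393 - 23791\right) = \left(\left(-39506\right) \left(- \frac{1}{34155}\right) + 39332\right) 11602 = \left(\frac{39506}{34155} + 39332\right) 11602 = \frac{1343423966}{34155} \cdot 11602 = \frac{15586404853532}{34155}$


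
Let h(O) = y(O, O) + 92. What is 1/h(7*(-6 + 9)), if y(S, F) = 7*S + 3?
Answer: 1/242 ≈ 0.0041322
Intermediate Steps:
y(S, F) = 3 + 7*S
h(O) = 95 + 7*O (h(O) = (3 + 7*O) + 92 = 95 + 7*O)
1/h(7*(-6 + 9)) = 1/(95 + 7*(7*(-6 + 9))) = 1/(95 + 7*(7*3)) = 1/(95 + 7*21) = 1/(95 + 147) = 1/242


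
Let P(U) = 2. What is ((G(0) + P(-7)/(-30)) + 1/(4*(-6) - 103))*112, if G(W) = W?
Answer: -15904/1905 ≈ -8.3486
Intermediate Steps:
((G(0) + P(-7)/(-30)) + 1/(4*(-6) - 103))*112 = ((0 + 2/(-30)) + 1/(4*(-6) - 103))*112 = ((0 + 2*(-1/30)) + 1/(-24 - 103))*112 = ((0 - 1/15) + 1/(-127))*112 = (-1/15 - 1/127)*112 = -142/1905*112 = -15904/1905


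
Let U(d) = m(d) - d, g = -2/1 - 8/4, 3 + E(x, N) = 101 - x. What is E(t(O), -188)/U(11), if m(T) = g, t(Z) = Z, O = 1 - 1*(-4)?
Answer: -31/5 ≈ -6.2000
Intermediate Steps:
O = 5 (O = 1 + 4 = 5)
E(x, N) = 98 - x (E(x, N) = -3 + (101 - x) = 98 - x)
g = -4 (g = -2*1 - 8*¼ = -2 - 2 = -4)
m(T) = -4
U(d) = -4 - d
E(t(O), -188)/U(11) = (98 - 1*5)/(-4 - 1*11) = (98 - 5)/(-4 - 11) = 93/(-15) = 93*(-1/15) = -31/5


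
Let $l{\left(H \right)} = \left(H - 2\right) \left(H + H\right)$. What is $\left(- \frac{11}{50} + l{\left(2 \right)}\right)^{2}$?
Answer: $\frac{121}{2500} \approx 0.0484$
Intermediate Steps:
$l{\left(H \right)} = 2 H \left(-2 + H\right)$ ($l{\left(H \right)} = \left(-2 + H\right) 2 H = 2 H \left(-2 + H\right)$)
$\left(- \frac{11}{50} + l{\left(2 \right)}\right)^{2} = \left(- \frac{11}{50} + 2 \cdot 2 \left(-2 + 2\right)\right)^{2} = \left(\left(-11\right) \frac{1}{50} + 2 \cdot 2 \cdot 0\right)^{2} = \left(- \frac{11}{50} + 0\right)^{2} = \left(- \frac{11}{50}\right)^{2} = \frac{121}{2500}$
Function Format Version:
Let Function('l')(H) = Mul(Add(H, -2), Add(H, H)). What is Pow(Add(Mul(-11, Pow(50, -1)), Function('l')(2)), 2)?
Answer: Rational(121, 2500) ≈ 0.048400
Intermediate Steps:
Function('l')(H) = Mul(2, H, Add(-2, H)) (Function('l')(H) = Mul(Add(-2, H), Mul(2, H)) = Mul(2, H, Add(-2, H)))
Pow(Add(Mul(-11, Pow(50, -1)), Function('l')(2)), 2) = Pow(Add(Mul(-11, Pow(50, -1)), Mul(2, 2, Add(-2, 2))), 2) = Pow(Add(Mul(-11, Rational(1, 50)), Mul(2, 2, 0)), 2) = Pow(Add(Rational(-11, 50), 0), 2) = Pow(Rational(-11, 50), 2) = Rational(121, 2500)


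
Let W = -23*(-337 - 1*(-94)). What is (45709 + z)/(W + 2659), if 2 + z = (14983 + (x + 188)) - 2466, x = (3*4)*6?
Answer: 14621/2062 ≈ 7.0907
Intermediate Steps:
x = 72 (x = 12*6 = 72)
W = 5589 (W = -23*(-337 + 94) = -23*(-243) = 5589)
z = 12775 (z = -2 + ((14983 + (72 + 188)) - 2466) = -2 + ((14983 + 260) - 2466) = -2 + (15243 - 2466) = -2 + 12777 = 12775)
(45709 + z)/(W + 2659) = (45709 + 12775)/(5589 + 2659) = 58484/8248 = 58484*(1/8248) = 14621/2062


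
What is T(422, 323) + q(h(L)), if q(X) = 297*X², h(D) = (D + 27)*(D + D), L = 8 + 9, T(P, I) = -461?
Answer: 664690291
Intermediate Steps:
L = 17
h(D) = 2*D*(27 + D) (h(D) = (27 + D)*(2*D) = 2*D*(27 + D))
T(422, 323) + q(h(L)) = -461 + 297*(2*17*(27 + 17))² = -461 + 297*(2*17*44)² = -461 + 297*1496² = -461 + 297*2238016 = -461 + 664690752 = 664690291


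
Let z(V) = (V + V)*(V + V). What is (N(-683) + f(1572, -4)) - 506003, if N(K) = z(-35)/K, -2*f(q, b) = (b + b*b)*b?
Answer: -345588557/683 ≈ -5.0599e+5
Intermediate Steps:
z(V) = 4*V² (z(V) = (2*V)*(2*V) = 4*V²)
f(q, b) = -b*(b + b²)/2 (f(q, b) = -(b + b*b)*b/2 = -(b + b²)*b/2 = -b*(b + b²)/2)
N(K) = 4900/K (N(K) = (4*(-35)²)/K = (4*1225)/K = 4900/K)
(N(-683) + f(1572, -4)) - 506003 = (4900/(-683) + (½)*(-4)²*(-1 - 1*(-4))) - 506003 = (4900*(-1/683) + (½)*16*(-1 + 4)) - 506003 = (-4900/683 + (½)*16*3) - 506003 = (-4900/683 + 24) - 506003 = 11492/683 - 506003 = -345588557/683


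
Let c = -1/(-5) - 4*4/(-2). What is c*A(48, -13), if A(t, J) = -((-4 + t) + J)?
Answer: -1271/5 ≈ -254.20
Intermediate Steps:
c = 41/5 (c = -1*(-1/5) - 16*(-1/2) = 1/5 + 8 = 41/5 ≈ 8.2000)
A(t, J) = 4 - J - t (A(t, J) = -(-4 + J + t) = 4 - J - t)
c*A(48, -13) = 41*(4 - 1*(-13) - 1*48)/5 = 41*(4 + 13 - 48)/5 = (41/5)*(-31) = -1271/5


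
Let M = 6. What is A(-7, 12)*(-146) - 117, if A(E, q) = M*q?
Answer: -10629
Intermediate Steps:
A(E, q) = 6*q
A(-7, 12)*(-146) - 117 = (6*12)*(-146) - 117 = 72*(-146) - 117 = -10512 - 117 = -10629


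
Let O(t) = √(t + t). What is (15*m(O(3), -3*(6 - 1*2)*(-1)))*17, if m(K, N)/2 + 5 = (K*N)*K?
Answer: 34170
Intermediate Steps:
O(t) = √2*√t (O(t) = √(2*t) = √2*√t)
m(K, N) = -10 + 2*N*K² (m(K, N) = -10 + 2*((K*N)*K) = -10 + 2*(N*K²) = -10 + 2*N*K²)
(15*m(O(3), -3*(6 - 1*2)*(-1)))*17 = (15*(-10 + 2*(-3*(6 - 1*2)*(-1))*(√2*√3)²))*17 = (15*(-10 + 2*(-3*(6 - 2)*(-1))*(√6)²))*17 = (15*(-10 + 2*(-3*4*(-1))*6))*17 = (15*(-10 + 2*(-12*(-1))*6))*17 = (15*(-10 + 2*12*6))*17 = (15*(-10 + 144))*17 = (15*134)*17 = 2010*17 = 34170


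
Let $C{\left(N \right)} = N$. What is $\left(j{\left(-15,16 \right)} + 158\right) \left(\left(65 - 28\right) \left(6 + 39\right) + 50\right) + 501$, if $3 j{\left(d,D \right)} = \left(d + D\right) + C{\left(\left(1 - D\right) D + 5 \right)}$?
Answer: $137701$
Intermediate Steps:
$j{\left(d,D \right)} = \frac{5}{3} + \frac{D}{3} + \frac{d}{3} + \frac{D \left(1 - D\right)}{3}$ ($j{\left(d,D \right)} = \frac{\left(d + D\right) + \left(\left(1 - D\right) D + 5\right)}{3} = \frac{\left(D + d\right) + \left(D \left(1 - D\right) + 5\right)}{3} = \frac{\left(D + d\right) + \left(5 + D \left(1 - D\right)\right)}{3} = \frac{5 + D + d + D \left(1 - D\right)}{3} = \frac{5}{3} + \frac{D}{3} + \frac{d}{3} + \frac{D \left(1 - D\right)}{3}$)
$\left(j{\left(-15,16 \right)} + 158\right) \left(\left(65 - 28\right) \left(6 + 39\right) + 50\right) + 501 = \left(\left(\frac{5}{3} - \frac{16^{2}}{3} + \frac{1}{3} \left(-15\right) + \frac{2}{3} \cdot 16\right) + 158\right) \left(\left(65 - 28\right) \left(6 + 39\right) + 50\right) + 501 = \left(\left(\frac{5}{3} - \frac{256}{3} - 5 + \frac{32}{3}\right) + 158\right) \left(37 \cdot 45 + 50\right) + 501 = \left(\left(\frac{5}{3} - \frac{256}{3} - 5 + \frac{32}{3}\right) + 158\right) \left(1665 + 50\right) + 501 = \left(-78 + 158\right) 1715 + 501 = 80 \cdot 1715 + 501 = 137200 + 501 = 137701$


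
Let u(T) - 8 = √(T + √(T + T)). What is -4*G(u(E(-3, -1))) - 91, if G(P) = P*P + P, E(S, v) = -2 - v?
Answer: -375 - 68*√(-1 + I*√2) - 4*I*√2 ≈ -416.14 - 85.133*I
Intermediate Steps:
u(T) = 8 + √(T + √2*√T) (u(T) = 8 + √(T + √(T + T)) = 8 + √(T + √(2*T)) = 8 + √(T + √2*√T))
G(P) = P + P² (G(P) = P² + P = P + P²)
-4*G(u(E(-3, -1))) - 91 = -4*(8 + √((-2 - 1*(-1)) + √2*√(-2 - 1*(-1))))*(1 + (8 + √((-2 - 1*(-1)) + √2*√(-2 - 1*(-1))))) - 91 = -4*(8 + √((-2 + 1) + √2*√(-2 + 1)))*(1 + (8 + √((-2 + 1) + √2*√(-2 + 1)))) - 91 = -4*(8 + √(-1 + √2*√(-1)))*(1 + (8 + √(-1 + √2*√(-1)))) - 91 = -4*(8 + √(-1 + √2*I))*(1 + (8 + √(-1 + √2*I))) - 91 = -4*(8 + √(-1 + I*√2))*(1 + (8 + √(-1 + I*√2))) - 91 = -4*(8 + √(-1 + I*√2))*(9 + √(-1 + I*√2)) - 91 = -91 - 4*(8 + √(-1 + I*√2))*(9 + √(-1 + I*√2))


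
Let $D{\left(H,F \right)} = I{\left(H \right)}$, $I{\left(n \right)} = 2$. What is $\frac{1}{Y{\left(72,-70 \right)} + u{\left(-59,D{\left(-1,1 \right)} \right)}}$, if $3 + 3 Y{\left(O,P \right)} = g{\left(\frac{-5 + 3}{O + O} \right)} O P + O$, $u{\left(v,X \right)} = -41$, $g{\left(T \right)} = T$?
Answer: $\frac{3}{16} \approx 0.1875$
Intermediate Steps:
$D{\left(H,F \right)} = 2$
$Y{\left(O,P \right)} = -1 - \frac{P}{3} + \frac{O}{3}$ ($Y{\left(O,P \right)} = -1 + \frac{\frac{-5 + 3}{O + O} O P + O}{3} = -1 + \frac{- \frac{2}{2 O} O P + O}{3} = -1 + \frac{- 2 \frac{1}{2 O} O P + O}{3} = -1 + \frac{- \frac{1}{O} O P + O}{3} = -1 + \frac{- P + O}{3} = -1 + \frac{O - P}{3} = -1 + \left(- \frac{P}{3} + \frac{O}{3}\right) = -1 - \frac{P}{3} + \frac{O}{3}$)
$\frac{1}{Y{\left(72,-70 \right)} + u{\left(-59,D{\left(-1,1 \right)} \right)}} = \frac{1}{\left(-1 - - \frac{70}{3} + \frac{1}{3} \cdot 72\right) - 41} = \frac{1}{\left(-1 + \frac{70}{3} + 24\right) - 41} = \frac{1}{\frac{139}{3} - 41} = \frac{1}{\frac{16}{3}} = \frac{3}{16}$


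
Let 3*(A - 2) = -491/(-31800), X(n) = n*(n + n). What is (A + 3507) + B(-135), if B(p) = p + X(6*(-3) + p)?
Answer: 4788317291/95400 ≈ 50192.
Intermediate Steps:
X(n) = 2*n² (X(n) = n*(2*n) = 2*n²)
A = 191291/95400 (A = 2 + (-491/(-31800))/3 = 2 + (-491*(-1/31800))/3 = 2 + (⅓)*(491/31800) = 2 + 491/95400 = 191291/95400 ≈ 2.0051)
B(p) = p + 2*(-18 + p)² (B(p) = p + 2*(6*(-3) + p)² = p + 2*(-18 + p)²)
(A + 3507) + B(-135) = (191291/95400 + 3507) + (-135 + 2*(-18 - 135)²) = 334759091/95400 + (-135 + 2*(-153)²) = 334759091/95400 + (-135 + 2*23409) = 334759091/95400 + (-135 + 46818) = 334759091/95400 + 46683 = 4788317291/95400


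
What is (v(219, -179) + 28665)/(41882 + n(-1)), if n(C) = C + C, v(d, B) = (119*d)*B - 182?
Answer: -1159109/10470 ≈ -110.71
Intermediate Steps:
v(d, B) = -182 + 119*B*d (v(d, B) = 119*B*d - 182 = -182 + 119*B*d)
n(C) = 2*C
(v(219, -179) + 28665)/(41882 + n(-1)) = ((-182 + 119*(-179)*219) + 28665)/(41882 + 2*(-1)) = ((-182 - 4664919) + 28665)/(41882 - 2) = (-4665101 + 28665)/41880 = -4636436*1/41880 = -1159109/10470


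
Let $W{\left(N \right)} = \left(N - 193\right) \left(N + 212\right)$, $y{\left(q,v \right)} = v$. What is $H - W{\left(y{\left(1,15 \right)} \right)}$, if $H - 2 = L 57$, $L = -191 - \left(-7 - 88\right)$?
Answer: $34936$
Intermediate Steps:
$L = -96$ ($L = -191 - \left(-7 - 88\right) = -191 - -95 = -191 + 95 = -96$)
$H = -5470$ ($H = 2 - 5472 = -5470$)
$W{\left(N \right)} = \left(-193 + N\right) \left(212 + N\right)$
$H - W{\left(y{\left(1,15 \right)} \right)} = -5470 - \left(-40916 + 15^{2} + 19 \cdot 15\right) = -5470 - \left(-40916 + 225 + 285\right) = -5470 - -40406 = -5470 + 40406 = 34936$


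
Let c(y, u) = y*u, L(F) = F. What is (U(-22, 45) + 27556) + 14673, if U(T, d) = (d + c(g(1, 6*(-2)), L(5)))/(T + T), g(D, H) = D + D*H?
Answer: 929043/22 ≈ 42229.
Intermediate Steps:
c(y, u) = u*y
U(T, d) = (-55 + d)/(2*T) (U(T, d) = (d + 5*(1*(1 + 6*(-2))))/(T + T) = (d + 5*(1*(1 - 12)))/((2*T)) = (d + 5*(1*(-11)))*(1/(2*T)) = (d + 5*(-11))*(1/(2*T)) = (d - 55)*(1/(2*T)) = (-55 + d)*(1/(2*T)) = (-55 + d)/(2*T))
(U(-22, 45) + 27556) + 14673 = ((½)*(-55 + 45)/(-22) + 27556) + 14673 = ((½)*(-1/22)*(-10) + 27556) + 14673 = (5/22 + 27556) + 14673 = 606237/22 + 14673 = 929043/22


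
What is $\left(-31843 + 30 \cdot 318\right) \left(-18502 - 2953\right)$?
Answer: $478510865$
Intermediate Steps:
$\left(-31843 + 30 \cdot 318\right) \left(-18502 - 2953\right) = \left(-31843 + 9540\right) \left(-21455\right) = \left(-22303\right) \left(-21455\right) = 478510865$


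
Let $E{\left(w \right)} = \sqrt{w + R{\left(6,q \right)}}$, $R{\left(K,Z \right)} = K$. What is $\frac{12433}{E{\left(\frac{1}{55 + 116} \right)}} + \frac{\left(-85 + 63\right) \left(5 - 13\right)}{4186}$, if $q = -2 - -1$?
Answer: $\frac{88}{2093} + \frac{37299 \sqrt{19513}}{1027} \approx 5073.3$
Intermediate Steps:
$q = -1$ ($q = -2 + 1 = -1$)
$E{\left(w \right)} = \sqrt{6 + w}$ ($E{\left(w \right)} = \sqrt{w + 6} = \sqrt{6 + w}$)
$\frac{12433}{E{\left(\frac{1}{55 + 116} \right)}} + \frac{\left(-85 + 63\right) \left(5 - 13\right)}{4186} = \frac{12433}{\sqrt{6 + \frac{1}{55 + 116}}} + \frac{\left(-85 + 63\right) \left(5 - 13\right)}{4186} = \frac{12433}{\sqrt{6 + \frac{1}{171}}} + \left(-22\right) \left(-8\right) \frac{1}{4186} = \frac{12433}{\sqrt{6 + \frac{1}{171}}} + 176 \cdot \frac{1}{4186} = \frac{12433}{\sqrt{\frac{1027}{171}}} + \frac{88}{2093} = \frac{12433}{\frac{1}{57} \sqrt{19513}} + \frac{88}{2093} = 12433 \frac{3 \sqrt{19513}}{1027} + \frac{88}{2093} = \frac{37299 \sqrt{19513}}{1027} + \frac{88}{2093} = \frac{88}{2093} + \frac{37299 \sqrt{19513}}{1027}$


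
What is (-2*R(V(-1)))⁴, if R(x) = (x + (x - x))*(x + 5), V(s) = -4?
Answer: 4096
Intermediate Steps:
R(x) = x*(5 + x) (R(x) = (x + 0)*(5 + x) = x*(5 + x))
(-2*R(V(-1)))⁴ = (-(-8)*(5 - 4))⁴ = (-(-8))⁴ = (-2*(-4))⁴ = 8⁴ = 4096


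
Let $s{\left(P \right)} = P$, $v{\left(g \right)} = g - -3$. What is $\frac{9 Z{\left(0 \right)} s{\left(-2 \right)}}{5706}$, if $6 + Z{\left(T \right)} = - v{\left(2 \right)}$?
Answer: $\frac{11}{317} \approx 0.0347$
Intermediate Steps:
$v{\left(g \right)} = 3 + g$ ($v{\left(g \right)} = g + 3 = 3 + g$)
$Z{\left(T \right)} = -11$ ($Z{\left(T \right)} = -6 - \left(3 + 2\right) = -6 - 5 = -11$)
$\frac{9 Z{\left(0 \right)} s{\left(-2 \right)}}{5706} = \frac{9 \left(-11\right) \left(-2\right)}{5706} = \left(-99\right) \left(-2\right) \frac{1}{5706} = 198 \cdot \frac{1}{5706} = \frac{11}{317}$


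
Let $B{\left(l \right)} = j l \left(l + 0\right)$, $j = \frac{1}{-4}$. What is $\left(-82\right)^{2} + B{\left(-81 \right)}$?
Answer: $\frac{20335}{4} \approx 5083.8$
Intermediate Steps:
$j = - \frac{1}{4} \approx -0.25$
$B{\left(l \right)} = - \frac{l^{2}}{4}$ ($B{\left(l \right)} = - \frac{l \left(l + 0\right)}{4} = - \frac{l l}{4} = - \frac{l^{2}}{4}$)
$\left(-82\right)^{2} + B{\left(-81 \right)} = \left(-82\right)^{2} - \frac{\left(-81\right)^{2}}{4} = 6724 - \frac{6561}{4} = \frac{20335}{4}$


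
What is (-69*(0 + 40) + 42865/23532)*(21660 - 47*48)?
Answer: -104952120735/1961 ≈ -5.3520e+7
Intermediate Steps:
(-69*(0 + 40) + 42865/23532)*(21660 - 47*48) = (-69*40 + 42865*(1/23532))*(21660 - 2256) = (-2760 + 42865/23532)*19404 = -64905455/23532*19404 = -104952120735/1961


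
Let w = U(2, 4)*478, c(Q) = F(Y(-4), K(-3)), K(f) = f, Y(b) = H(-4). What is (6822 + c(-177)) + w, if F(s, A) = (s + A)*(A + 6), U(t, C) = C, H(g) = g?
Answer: 8713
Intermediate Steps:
Y(b) = -4
F(s, A) = (6 + A)*(A + s) (F(s, A) = (A + s)*(6 + A) = (6 + A)*(A + s))
c(Q) = -21 (c(Q) = (-3)² + 6*(-3) + 6*(-4) - 3*(-4) = 9 - 18 - 24 + 12 = -21)
w = 1912 (w = 4*478 = 1912)
(6822 + c(-177)) + w = (6822 - 21) + 1912 = 6801 + 1912 = 8713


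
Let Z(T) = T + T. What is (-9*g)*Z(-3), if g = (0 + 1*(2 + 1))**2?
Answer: 486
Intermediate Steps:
g = 9 (g = (0 + 1*3)**2 = (0 + 3)**2 = 3**2 = 9)
Z(T) = 2*T
(-9*g)*Z(-3) = (-9*9)*(2*(-3)) = -81*(-6) = 486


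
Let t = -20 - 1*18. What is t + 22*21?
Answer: 424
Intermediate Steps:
t = -38 (t = -20 - 18 = -38)
t + 22*21 = -38 + 22*21 = -38 + 462 = 424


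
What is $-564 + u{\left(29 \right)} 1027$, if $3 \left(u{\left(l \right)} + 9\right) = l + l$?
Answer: $\frac{30145}{3} \approx 10048.0$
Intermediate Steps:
$u{\left(l \right)} = -9 + \frac{2 l}{3}$ ($u{\left(l \right)} = -9 + \frac{l + l}{3} = -9 + \frac{2 l}{3}$)
$-564 + u{\left(29 \right)} 1027 = -564 + \left(-9 + \frac{2}{3} \cdot 29\right) 1027 = -564 + \left(-9 + \frac{58}{3}\right) 1027 = -564 + \frac{31}{3} \cdot 1027 = -564 + \frac{31837}{3} = \frac{30145}{3}$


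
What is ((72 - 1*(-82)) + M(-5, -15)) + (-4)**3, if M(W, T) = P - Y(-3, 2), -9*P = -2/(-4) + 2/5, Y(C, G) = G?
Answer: 879/10 ≈ 87.900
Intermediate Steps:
P = -1/10 (P = -(-2/(-4) + 2/5)/9 = -(-2*(-1/4) + 2*(1/5))/9 = -(1/2 + 2/5)/9 = -1/9*9/10 = -1/10 ≈ -0.10000)
M(W, T) = -21/10 (M(W, T) = -1/10 - 1*2 = -1/10 - 2 = -21/10)
((72 - 1*(-82)) + M(-5, -15)) + (-4)**3 = ((72 - 1*(-82)) - 21/10) + (-4)**3 = ((72 + 82) - 21/10) - 64 = (154 - 21/10) - 64 = 1519/10 - 64 = 879/10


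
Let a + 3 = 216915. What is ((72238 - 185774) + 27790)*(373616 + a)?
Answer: -50635413888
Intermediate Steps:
a = 216912 (a = -3 + 216915 = 216912)
((72238 - 185774) + 27790)*(373616 + a) = ((72238 - 185774) + 27790)*(373616 + 216912) = (-113536 + 27790)*590528 = -85746*590528 = -50635413888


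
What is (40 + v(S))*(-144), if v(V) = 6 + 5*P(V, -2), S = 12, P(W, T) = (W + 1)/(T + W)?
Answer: -7560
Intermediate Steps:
P(W, T) = (1 + W)/(T + W)
v(V) = 6 + 5*(1 + V)/(-2 + V) (v(V) = 6 + 5*((1 + V)/(-2 + V)) = 6 + 5*(1 + V)/(-2 + V))
(40 + v(S))*(-144) = (40 + (-7 + 11*12)/(-2 + 12))*(-144) = (40 + (-7 + 132)/10)*(-144) = (40 + (⅒)*125)*(-144) = (40 + 25/2)*(-144) = (105/2)*(-144) = -7560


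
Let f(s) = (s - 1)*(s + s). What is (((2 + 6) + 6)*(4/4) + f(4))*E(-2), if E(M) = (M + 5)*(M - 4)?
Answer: -684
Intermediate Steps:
f(s) = 2*s*(-1 + s) (f(s) = (-1 + s)*(2*s) = 2*s*(-1 + s))
E(M) = (-4 + M)*(5 + M) (E(M) = (5 + M)*(-4 + M) = (-4 + M)*(5 + M))
(((2 + 6) + 6)*(4/4) + f(4))*E(-2) = (((2 + 6) + 6)*(4/4) + 2*4*(-1 + 4))*(-20 - 2 + (-2)**2) = ((8 + 6)*(4*(1/4)) + 2*4*3)*(-20 - 2 + 4) = (14*1 + 24)*(-18) = (14 + 24)*(-18) = 38*(-18) = -684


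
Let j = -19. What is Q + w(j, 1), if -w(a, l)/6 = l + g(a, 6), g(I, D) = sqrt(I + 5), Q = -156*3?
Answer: -474 - 6*I*sqrt(14) ≈ -474.0 - 22.45*I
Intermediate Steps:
Q = -468
g(I, D) = sqrt(5 + I)
w(a, l) = -6*l - 6*sqrt(5 + a) (w(a, l) = -6*(l + sqrt(5 + a)) = -6*l - 6*sqrt(5 + a))
Q + w(j, 1) = -468 + (-6*1 - 6*sqrt(5 - 19)) = -468 + (-6 - 6*I*sqrt(14)) = -474 - 6*I*sqrt(14)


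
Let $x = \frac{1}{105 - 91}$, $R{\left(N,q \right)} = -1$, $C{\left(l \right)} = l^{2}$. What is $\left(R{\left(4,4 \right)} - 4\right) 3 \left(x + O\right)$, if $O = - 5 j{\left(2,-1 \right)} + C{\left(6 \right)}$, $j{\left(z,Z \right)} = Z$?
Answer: $- \frac{8625}{14} \approx -616.07$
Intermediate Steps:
$O = 41$ ($O = \left(-5\right) \left(-1\right) + 6^{2} = 5 + 36 = 41$)
$x = \frac{1}{14} \approx 0.071429$
$\left(R{\left(4,4 \right)} - 4\right) 3 \left(x + O\right) = \left(-1 - 4\right) 3 \left(\frac{1}{14} + 41\right) = \left(-5\right) 3 \cdot \frac{575}{14} = \left(-15\right) \frac{575}{14} = - \frac{8625}{14}$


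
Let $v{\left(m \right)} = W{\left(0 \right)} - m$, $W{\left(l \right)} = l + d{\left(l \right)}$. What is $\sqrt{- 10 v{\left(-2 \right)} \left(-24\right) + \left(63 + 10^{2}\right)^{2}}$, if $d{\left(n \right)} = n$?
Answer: $\sqrt{27049} \approx 164.47$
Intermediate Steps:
$W{\left(l \right)} = 2 l$ ($W{\left(l \right)} = l + l = 2 l$)
$v{\left(m \right)} = - m$ ($v{\left(m \right)} = 2 \cdot 0 - m = 0 - m = - m$)
$\sqrt{- 10 v{\left(-2 \right)} \left(-24\right) + \left(63 + 10^{2}\right)^{2}} = \sqrt{- 10 \left(\left(-1\right) \left(-2\right)\right) \left(-24\right) + \left(63 + 10^{2}\right)^{2}} = \sqrt{\left(-10\right) 2 \left(-24\right) + \left(63 + 100\right)^{2}} = \sqrt{\left(-20\right) \left(-24\right) + 163^{2}} = \sqrt{480 + 26569} = \sqrt{27049}$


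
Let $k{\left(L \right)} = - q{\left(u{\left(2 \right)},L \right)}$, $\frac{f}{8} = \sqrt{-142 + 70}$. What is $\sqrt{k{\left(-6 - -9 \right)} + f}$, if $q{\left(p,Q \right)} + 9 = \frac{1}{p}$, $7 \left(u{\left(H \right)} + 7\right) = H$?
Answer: $\frac{\sqrt{20210 + 106032 i \sqrt{2}}}{47} \approx 6.2308 + 5.4473 i$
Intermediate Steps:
$u{\left(H \right)} = -7 + \frac{H}{7}$
$q{\left(p,Q \right)} = -9 + \frac{1}{p}$
$f = 48 i \sqrt{2}$ ($f = 8 \sqrt{-142 + 70} = 8 \sqrt{-72} = 8 \cdot 6 i \sqrt{2} = 48 i \sqrt{2} \approx 67.882 i$)
$k{\left(L \right)} = \frac{430}{47}$ ($k{\left(L \right)} = - (-9 + \frac{1}{-7 + \frac{1}{7} \cdot 2}) = - (-9 + \frac{1}{-7 + \frac{2}{7}}) = - (-9 + \frac{1}{- \frac{47}{7}}) = - (-9 - \frac{7}{47}) = \left(-1\right) \left(- \frac{430}{47}\right) = \frac{430}{47}$)
$\sqrt{k{\left(-6 - -9 \right)} + f} = \sqrt{\frac{430}{47} + 48 i \sqrt{2}}$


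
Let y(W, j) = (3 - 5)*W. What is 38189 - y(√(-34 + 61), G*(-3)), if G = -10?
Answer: 38189 + 6*√3 ≈ 38199.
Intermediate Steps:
y(W, j) = -2*W
38189 - y(√(-34 + 61), G*(-3)) = 38189 - (-2)*√(-34 + 61) = 38189 - (-2)*√27 = 38189 - (-2)*3*√3 = 38189 - (-6)*√3 = 38189 + 6*√3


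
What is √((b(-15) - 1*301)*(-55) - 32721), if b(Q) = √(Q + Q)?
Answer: √(-16166 - 55*I*√30) ≈ 1.185 - 127.15*I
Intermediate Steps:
b(Q) = √2*√Q (b(Q) = √(2*Q) = √2*√Q)
√((b(-15) - 1*301)*(-55) - 32721) = √((√2*√(-15) - 1*301)*(-55) - 32721) = √((√2*(I*√15) - 301)*(-55) - 32721) = √((I*√30 - 301)*(-55) - 32721) = √((-301 + I*√30)*(-55) - 32721) = √((16555 - 55*I*√30) - 32721) = √(-16166 - 55*I*√30)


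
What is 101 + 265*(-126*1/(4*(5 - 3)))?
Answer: -16291/4 ≈ -4072.8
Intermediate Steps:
101 + 265*(-126*1/(4*(5 - 3))) = 101 + 265*(-126/(2*4)) = 101 + 265*(-126/8) = 101 + 265*(-126*⅛) = 101 + 265*(-63/4) = 101 - 16695/4 = -16291/4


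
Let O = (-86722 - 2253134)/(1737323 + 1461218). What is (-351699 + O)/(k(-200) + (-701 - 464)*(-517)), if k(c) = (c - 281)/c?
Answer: -74995067401000/128433661966407 ≈ -0.58392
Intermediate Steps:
k(c) = (-281 + c)/c
O = -2339856/3198541 ≈ -0.73154
(-351699 + O)/(k(-200) + (-701 - 464)*(-517)) = (-351699 - 2339856/3198541)/((-281 - 200)/(-200) + (-701 - 464)*(-517)) = -1124926011015/(3198541*(-1/200*(-481) - 1165*(-517))) = -1124926011015/(3198541*(481/200 + 602305)) = -1124926011015/(3198541*120461481/200) = -1124926011015/3198541*200/120461481 = -74995067401000/128433661966407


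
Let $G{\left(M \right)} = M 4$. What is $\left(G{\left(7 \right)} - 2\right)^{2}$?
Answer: $676$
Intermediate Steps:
$G{\left(M \right)} = 4 M$
$\left(G{\left(7 \right)} - 2\right)^{2} = \left(4 \cdot 7 - 2\right)^{2} = \left(28 - 2\right)^{2} = 26^{2} = 676$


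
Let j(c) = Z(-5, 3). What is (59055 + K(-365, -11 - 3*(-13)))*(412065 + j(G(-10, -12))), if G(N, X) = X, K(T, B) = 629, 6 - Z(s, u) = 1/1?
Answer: 24593985880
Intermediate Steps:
Z(s, u) = 5 (Z(s, u) = 6 - 1/1 = 6 - 1*1 = 6 - 1 = 5)
j(c) = 5
(59055 + K(-365, -11 - 3*(-13)))*(412065 + j(G(-10, -12))) = (59055 + 629)*(412065 + 5) = 59684*412070 = 24593985880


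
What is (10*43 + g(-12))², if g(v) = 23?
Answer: 205209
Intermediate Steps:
(10*43 + g(-12))² = (10*43 + 23)² = (430 + 23)² = 453² = 205209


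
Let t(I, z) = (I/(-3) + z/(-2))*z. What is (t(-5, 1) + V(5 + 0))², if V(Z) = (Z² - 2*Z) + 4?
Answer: 14641/36 ≈ 406.69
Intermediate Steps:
t(I, z) = z*(-z/2 - I/3) (t(I, z) = (I*(-⅓) + z*(-½))*z = (-I/3 - z/2)*z = (-z/2 - I/3)*z = z*(-z/2 - I/3))
V(Z) = 4 + Z² - 2*Z
(t(-5, 1) + V(5 + 0))² = (-⅙*1*(2*(-5) + 3*1) + (4 + (5 + 0)² - 2*(5 + 0)))² = (-⅙*1*(-10 + 3) + (4 + 5² - 2*5))² = (-⅙*1*(-7) + (4 + 25 - 10))² = (7/6 + 19)² = (121/6)² = 14641/36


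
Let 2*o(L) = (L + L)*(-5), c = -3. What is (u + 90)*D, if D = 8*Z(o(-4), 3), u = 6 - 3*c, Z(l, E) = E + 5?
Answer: 6720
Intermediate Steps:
o(L) = -5*L (o(L) = ((L + L)*(-5))/2 = ((2*L)*(-5))/2 = (-10*L)/2 = -5*L)
Z(l, E) = 5 + E
u = 15 (u = 6 - 3*(-3) = 6 + 9 = 15)
D = 64 (D = 8*(5 + 3) = 8*8 = 64)
(u + 90)*D = (15 + 90)*64 = 105*64 = 6720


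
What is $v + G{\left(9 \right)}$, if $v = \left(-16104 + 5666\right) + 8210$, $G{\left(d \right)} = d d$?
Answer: $-2147$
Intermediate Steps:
$G{\left(d \right)} = d^{2}$
$v = -2228$ ($v = -10438 + 8210 = -2228$)
$v + G{\left(9 \right)} = -2228 + 9^{2} = -2228 + 81 = -2147$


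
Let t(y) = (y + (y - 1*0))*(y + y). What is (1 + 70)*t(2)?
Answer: 1136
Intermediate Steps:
t(y) = 4*y² (t(y) = (y + (y + 0))*(2*y) = (y + y)*(2*y) = (2*y)*(2*y) = 4*y²)
(1 + 70)*t(2) = (1 + 70)*(4*2²) = 71*(4*4) = 71*16 = 1136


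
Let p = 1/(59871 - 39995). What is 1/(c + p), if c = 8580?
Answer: 19876/170536081 ≈ 0.00011655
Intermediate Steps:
p = 1/19876 ≈ 5.0312e-5
1/(c + p) = 1/(8580 + 1/19876) = 1/(170536081/19876) = 19876/170536081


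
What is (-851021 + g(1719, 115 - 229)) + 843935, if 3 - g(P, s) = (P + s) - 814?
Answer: -7874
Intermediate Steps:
g(P, s) = 817 - P - s (g(P, s) = 3 - ((P + s) - 814) = 3 - (-814 + P + s) = 3 + (814 - P - s) = 817 - P - s)
(-851021 + g(1719, 115 - 229)) + 843935 = (-851021 + (817 - 1*1719 - (115 - 229))) + 843935 = (-851021 + (817 - 1719 - 1*(-114))) + 843935 = (-851021 + (817 - 1719 + 114)) + 843935 = (-851021 - 788) + 843935 = -851809 + 843935 = -7874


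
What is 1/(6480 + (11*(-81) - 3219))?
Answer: 1/2370 ≈ 0.00042194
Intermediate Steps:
1/(6480 + (11*(-81) - 3219)) = 1/(6480 + (-891 - 3219)) = 1/(6480 - 4110) = 1/2370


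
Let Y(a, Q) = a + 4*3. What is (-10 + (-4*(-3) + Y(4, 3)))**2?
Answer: 324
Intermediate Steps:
Y(a, Q) = 12 + a (Y(a, Q) = a + 12 = 12 + a)
(-10 + (-4*(-3) + Y(4, 3)))**2 = (-10 + (-4*(-3) + (12 + 4)))**2 = (-10 + (12 + 16))**2 = (-10 + 28)**2 = 18**2 = 324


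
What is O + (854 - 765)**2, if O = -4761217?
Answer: -4753296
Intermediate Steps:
O + (854 - 765)**2 = -4761217 + (854 - 765)**2 = -4761217 + 89**2 = -4761217 + 7921 = -4753296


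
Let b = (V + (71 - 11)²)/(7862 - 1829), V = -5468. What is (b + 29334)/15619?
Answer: 176970154/94229427 ≈ 1.8781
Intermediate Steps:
b = -1868/6033 (b = (-5468 + (71 - 11)²)/(7862 - 1829) = (-5468 + 60²)/6033 = (-5468 + 3600)*(1/6033) = -1868*1/6033 = -1868/6033 ≈ -0.30963)
(b + 29334)/15619 = (-1868/6033 + 29334)/15619 = (176970154/6033)*(1/15619) = 176970154/94229427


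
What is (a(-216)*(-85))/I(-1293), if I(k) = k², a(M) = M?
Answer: 2040/185761 ≈ 0.010982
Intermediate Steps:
(a(-216)*(-85))/I(-1293) = (-216*(-85))/((-1293)²) = 18360/1671849 = 18360*(1/1671849) = 2040/185761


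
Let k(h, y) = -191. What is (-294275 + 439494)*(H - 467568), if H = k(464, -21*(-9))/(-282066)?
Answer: -19152212940795043/282066 ≈ -6.7900e+10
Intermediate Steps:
H = 191/282066 (H = -191/(-282066) = -191*(-1/282066) = 191/282066 ≈ 0.00067715)
(-294275 + 439494)*(H - 467568) = (-294275 + 439494)*(191/282066 - 467568) = 145219*(-131885035297/282066) = -19152212940795043/282066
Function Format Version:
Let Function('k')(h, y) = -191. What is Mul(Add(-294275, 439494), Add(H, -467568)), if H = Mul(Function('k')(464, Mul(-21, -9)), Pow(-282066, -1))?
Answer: Rational(-19152212940795043, 282066) ≈ -6.7900e+10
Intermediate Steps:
H = Rational(191, 282066) (H = Mul(-191, Pow(-282066, -1)) = Mul(-191, Rational(-1, 282066)) = Rational(191, 282066) ≈ 0.00067715)
Mul(Add(-294275, 439494), Add(H, -467568)) = Mul(Add(-294275, 439494), Add(Rational(191, 282066), -467568)) = Mul(145219, Rational(-131885035297, 282066)) = Rational(-19152212940795043, 282066)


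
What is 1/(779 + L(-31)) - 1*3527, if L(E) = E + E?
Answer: -2528858/717 ≈ -3527.0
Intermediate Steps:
L(E) = 2*E
1/(779 + L(-31)) - 1*3527 = 1/(779 + 2*(-31)) - 1*3527 = 1/(779 - 62) - 3527 = 1/717 - 3527 = -2528858/717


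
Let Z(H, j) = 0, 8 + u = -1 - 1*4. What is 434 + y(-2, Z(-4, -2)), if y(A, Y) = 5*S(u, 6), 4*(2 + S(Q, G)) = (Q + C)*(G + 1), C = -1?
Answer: 603/2 ≈ 301.50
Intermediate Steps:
u = -13 (u = -8 + (-1 - 1*4) = -8 + (-1 - 4) = -8 - 5 = -13)
S(Q, G) = -2 + (1 + G)*(-1 + Q)/4 (S(Q, G) = -2 + ((Q - 1)*(G + 1))/4 = -2 + ((-1 + Q)*(1 + G))/4 = -2 + ((1 + G)*(-1 + Q))/4 = -2 + (1 + G)*(-1 + Q)/4)
y(A, Y) = -265/2 (y(A, Y) = 5*(-9/4 - 1/4*6 + (1/4)*(-13) + (1/4)*6*(-13)) = 5*(-9/4 - 3/2 - 13/4 - 39/2) = 5*(-53/2) = -265/2)
434 + y(-2, Z(-4, -2)) = 434 - 265/2 = 603/2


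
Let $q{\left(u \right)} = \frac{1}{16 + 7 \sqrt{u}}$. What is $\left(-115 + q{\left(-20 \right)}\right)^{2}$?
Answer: $\frac{5921580 \sqrt{5} + 9578579 i}{4 \left(112 \sqrt{5} + 181 i\right)} \approx 13222.0 + 5.8247 i$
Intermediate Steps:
$\left(-115 + q{\left(-20 \right)}\right)^{2} = \left(-115 + \frac{1}{16 + 7 \sqrt{-20}}\right)^{2} = \left(-115 + \frac{1}{16 + 7 \cdot 2 i \sqrt{5}}\right)^{2} = \left(-115 + \frac{1}{16 + 14 i \sqrt{5}}\right)^{2}$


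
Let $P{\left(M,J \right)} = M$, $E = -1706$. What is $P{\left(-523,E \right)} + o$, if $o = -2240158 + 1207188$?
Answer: $-1033493$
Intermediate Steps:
$o = -1032970$
$P{\left(-523,E \right)} + o = -523 - 1032970 = -1033493$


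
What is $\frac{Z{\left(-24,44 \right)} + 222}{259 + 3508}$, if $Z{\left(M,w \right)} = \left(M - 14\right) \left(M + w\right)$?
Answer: $- \frac{538}{3767} \approx -0.14282$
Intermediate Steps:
$Z{\left(M,w \right)} = \left(-14 + M\right) \left(M + w\right)$
$\frac{Z{\left(-24,44 \right)} + 222}{259 + 3508} = \frac{\left(\left(-24\right)^{2} - -336 - 616 - 1056\right) + 222}{259 + 3508} = \frac{\left(576 + 336 - 616 - 1056\right) + 222}{3767} = \left(-760 + 222\right) \frac{1}{3767} = \left(-538\right) \frac{1}{3767} = - \frac{538}{3767}$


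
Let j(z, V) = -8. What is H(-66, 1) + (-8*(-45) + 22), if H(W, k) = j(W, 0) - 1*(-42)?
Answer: 416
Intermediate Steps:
H(W, k) = 34 (H(W, k) = -8 - 1*(-42) = -8 + 42 = 34)
H(-66, 1) + (-8*(-45) + 22) = 34 + (-8*(-45) + 22) = 34 + (360 + 22) = 34 + 382 = 416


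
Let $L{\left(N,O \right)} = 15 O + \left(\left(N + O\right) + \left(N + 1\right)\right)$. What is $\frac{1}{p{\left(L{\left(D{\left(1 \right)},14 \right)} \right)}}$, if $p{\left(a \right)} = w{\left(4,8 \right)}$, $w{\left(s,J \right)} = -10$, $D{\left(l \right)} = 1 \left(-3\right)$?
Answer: $- \frac{1}{10} \approx -0.1$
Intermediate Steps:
$D{\left(l \right)} = -3$
$L{\left(N,O \right)} = 1 + 2 N + 16 O$ ($L{\left(N,O \right)} = 15 O + \left(\left(N + O\right) + \left(1 + N\right)\right) = 15 O + \left(1 + O + 2 N\right) = 1 + 2 N + 16 O$)
$p{\left(a \right)} = -10$
$\frac{1}{p{\left(L{\left(D{\left(1 \right)},14 \right)} \right)}} = \frac{1}{-10} = - \frac{1}{10}$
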